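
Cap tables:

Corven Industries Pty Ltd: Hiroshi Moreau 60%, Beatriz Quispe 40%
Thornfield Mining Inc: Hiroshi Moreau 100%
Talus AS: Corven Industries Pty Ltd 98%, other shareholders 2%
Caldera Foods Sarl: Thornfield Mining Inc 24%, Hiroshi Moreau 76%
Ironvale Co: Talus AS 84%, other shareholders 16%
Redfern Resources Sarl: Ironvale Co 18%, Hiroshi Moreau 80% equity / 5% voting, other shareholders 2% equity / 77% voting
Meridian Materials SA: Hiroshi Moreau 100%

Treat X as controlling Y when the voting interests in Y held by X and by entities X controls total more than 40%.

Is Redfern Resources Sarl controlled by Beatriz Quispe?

No

Beatriz's largest direct stake is 40% in Corven, which does not meet the threshold, so Beatriz controls no company.
Neither Beatriz nor any entity Beatriz controls holds any voting interest in Redfern.
So Beatriz does not control Redfern.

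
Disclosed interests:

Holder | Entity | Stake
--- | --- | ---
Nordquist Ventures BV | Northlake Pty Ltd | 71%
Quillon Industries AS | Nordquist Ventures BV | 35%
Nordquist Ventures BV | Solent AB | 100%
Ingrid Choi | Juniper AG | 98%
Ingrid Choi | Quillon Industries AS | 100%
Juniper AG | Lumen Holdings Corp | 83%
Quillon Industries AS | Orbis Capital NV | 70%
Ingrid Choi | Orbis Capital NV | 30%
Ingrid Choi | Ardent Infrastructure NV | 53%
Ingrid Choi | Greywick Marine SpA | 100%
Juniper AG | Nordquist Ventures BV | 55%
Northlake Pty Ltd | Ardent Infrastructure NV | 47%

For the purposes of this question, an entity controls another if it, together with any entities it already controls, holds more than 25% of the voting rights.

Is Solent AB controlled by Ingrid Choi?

Ingrid holds 98% of Juniper, so Ingrid controls Juniper.
Ingrid holds 100% of Quillon, so Ingrid controls Quillon.
Juniper and Quillon together hold 55% + 35% = 90% of Nordquist, so Ingrid controls Nordquist.
Nordquist holds 100% of Solent, so Ingrid controls Solent.

Yes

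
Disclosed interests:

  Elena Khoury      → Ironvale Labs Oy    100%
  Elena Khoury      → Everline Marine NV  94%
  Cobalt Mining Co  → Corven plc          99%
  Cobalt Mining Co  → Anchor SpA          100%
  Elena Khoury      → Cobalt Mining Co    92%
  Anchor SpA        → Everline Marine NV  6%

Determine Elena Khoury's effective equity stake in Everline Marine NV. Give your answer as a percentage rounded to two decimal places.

Elena reaches Everline along 2 paths.
Direct stake: 94% = 94%.
Via Cobalt → Anchor: 92% × 100% × 6% = 5.52%.
Total: 94% + 5.52% = 99.52%.

99.52%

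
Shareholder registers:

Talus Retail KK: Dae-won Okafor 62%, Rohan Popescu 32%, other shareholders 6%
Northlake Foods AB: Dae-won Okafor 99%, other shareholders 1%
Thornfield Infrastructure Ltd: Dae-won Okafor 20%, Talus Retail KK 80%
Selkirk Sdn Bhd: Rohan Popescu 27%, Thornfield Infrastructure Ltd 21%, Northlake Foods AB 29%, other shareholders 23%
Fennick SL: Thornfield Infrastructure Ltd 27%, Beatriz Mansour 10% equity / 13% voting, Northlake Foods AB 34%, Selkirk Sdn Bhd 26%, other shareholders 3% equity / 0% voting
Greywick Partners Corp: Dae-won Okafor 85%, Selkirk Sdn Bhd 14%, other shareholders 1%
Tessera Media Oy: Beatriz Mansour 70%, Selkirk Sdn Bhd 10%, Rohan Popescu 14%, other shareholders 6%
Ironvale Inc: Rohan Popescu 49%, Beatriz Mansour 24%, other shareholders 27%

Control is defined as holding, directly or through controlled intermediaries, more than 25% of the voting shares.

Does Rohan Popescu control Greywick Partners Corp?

Rohan holds 32% of Talus, so Rohan controls Talus.
Talus holds 80% of Thornfield, so Rohan controls Thornfield.
Rohan and Thornfield together hold 27% + 21% = 48% of Selkirk, so Rohan controls Selkirk.
Thornfield and Selkirk together hold 27% + 26% = 53% of Fennick, so Rohan controls Fennick.
Rohan holds 49% of Ironvale, so Rohan controls Ironvale.
In Greywick, Rohan's side holds only 14%, not > 25%.
So Rohan does not control Greywick.

No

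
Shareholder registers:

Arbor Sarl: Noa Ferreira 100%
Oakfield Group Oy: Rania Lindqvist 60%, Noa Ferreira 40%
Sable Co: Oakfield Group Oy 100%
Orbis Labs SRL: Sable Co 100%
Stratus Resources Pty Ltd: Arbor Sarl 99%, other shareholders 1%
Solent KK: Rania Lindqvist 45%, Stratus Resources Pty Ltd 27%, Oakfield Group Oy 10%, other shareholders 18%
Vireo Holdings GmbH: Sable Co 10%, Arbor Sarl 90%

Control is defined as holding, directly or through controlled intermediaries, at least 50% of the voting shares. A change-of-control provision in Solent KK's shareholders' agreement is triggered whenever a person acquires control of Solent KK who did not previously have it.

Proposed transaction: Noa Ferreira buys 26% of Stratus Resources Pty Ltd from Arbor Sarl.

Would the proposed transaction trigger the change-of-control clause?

No

The purchase adds only to Noa's holdings (Arbor's stake shrinks), so Noa is the only person who could newly come to control Solent.
Noa holds 100% of Arbor, so Noa controls Arbor.
Arbor holds 99% of Stratus, so Noa controls Stratus.
Arbor holds 90% of Vireo, so Noa controls Vireo.
In Solent, Noa's side holds only 27%, not ≥ 50%.
So before the transaction, Noa does not control Solent.
After the purchase, Noa holds 26% of Stratus directly, and Arbor's stake falls to 73%.
Arbor and Noa together hold 73% + 26% = 99% of Stratus, so Noa controls Stratus.
After the transaction, Noa's side holds 27% of Solent, not ≥ 50%, so Noa still does not control Solent.
No new person acquires control, so the clause is not triggered.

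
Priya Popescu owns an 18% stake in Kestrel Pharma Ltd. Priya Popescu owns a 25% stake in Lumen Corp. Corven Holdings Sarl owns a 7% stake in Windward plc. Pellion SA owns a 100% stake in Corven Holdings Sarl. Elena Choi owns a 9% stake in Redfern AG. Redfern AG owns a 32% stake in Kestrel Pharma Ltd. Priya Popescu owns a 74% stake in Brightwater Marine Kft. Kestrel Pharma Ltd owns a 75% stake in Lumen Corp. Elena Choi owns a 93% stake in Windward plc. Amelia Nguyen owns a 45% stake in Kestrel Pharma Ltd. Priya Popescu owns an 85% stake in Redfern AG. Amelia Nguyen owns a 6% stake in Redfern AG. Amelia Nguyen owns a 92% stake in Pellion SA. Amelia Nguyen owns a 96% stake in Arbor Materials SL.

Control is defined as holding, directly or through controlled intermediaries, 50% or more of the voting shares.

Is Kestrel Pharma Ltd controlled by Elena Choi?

Elena holds 93% of Windward, so Elena controls Windward.
Neither Elena nor any entity Elena controls holds any voting interest in Kestrel.
So Elena does not control Kestrel.

No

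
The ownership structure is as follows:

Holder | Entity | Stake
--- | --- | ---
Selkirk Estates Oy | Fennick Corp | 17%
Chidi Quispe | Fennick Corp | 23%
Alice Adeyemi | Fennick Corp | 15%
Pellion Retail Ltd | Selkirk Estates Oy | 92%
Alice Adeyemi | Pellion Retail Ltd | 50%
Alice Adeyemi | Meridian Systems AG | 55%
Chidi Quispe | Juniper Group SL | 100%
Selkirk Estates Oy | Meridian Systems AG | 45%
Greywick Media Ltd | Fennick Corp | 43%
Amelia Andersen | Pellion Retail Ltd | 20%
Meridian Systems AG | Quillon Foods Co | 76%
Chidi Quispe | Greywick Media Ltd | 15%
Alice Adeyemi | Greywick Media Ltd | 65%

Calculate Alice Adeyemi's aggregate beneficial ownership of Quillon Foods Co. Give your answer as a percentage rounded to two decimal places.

Alice reaches Quillon along 2 paths.
Via Pellion → Selkirk → Meridian: 50% × 92% × 45% × 76% = 15.732%.
Via Meridian: 55% × 76% = 41.8%.
Total: 15.732% + 41.8% = 57.532%.
Rounded: 57.53%.

57.53%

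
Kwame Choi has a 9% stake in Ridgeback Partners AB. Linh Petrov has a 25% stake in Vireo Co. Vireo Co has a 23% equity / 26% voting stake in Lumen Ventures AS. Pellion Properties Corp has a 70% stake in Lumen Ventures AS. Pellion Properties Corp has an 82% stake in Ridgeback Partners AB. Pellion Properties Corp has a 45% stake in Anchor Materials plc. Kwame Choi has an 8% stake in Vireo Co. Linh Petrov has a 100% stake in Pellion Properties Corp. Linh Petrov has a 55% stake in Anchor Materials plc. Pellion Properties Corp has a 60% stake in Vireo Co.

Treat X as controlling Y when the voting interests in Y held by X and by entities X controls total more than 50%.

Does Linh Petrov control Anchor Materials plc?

Yes

Linh holds 100% of Pellion, so Linh controls Pellion.
Pellion and Linh together hold 45% + 55% = 100% of Anchor, so Linh controls Anchor.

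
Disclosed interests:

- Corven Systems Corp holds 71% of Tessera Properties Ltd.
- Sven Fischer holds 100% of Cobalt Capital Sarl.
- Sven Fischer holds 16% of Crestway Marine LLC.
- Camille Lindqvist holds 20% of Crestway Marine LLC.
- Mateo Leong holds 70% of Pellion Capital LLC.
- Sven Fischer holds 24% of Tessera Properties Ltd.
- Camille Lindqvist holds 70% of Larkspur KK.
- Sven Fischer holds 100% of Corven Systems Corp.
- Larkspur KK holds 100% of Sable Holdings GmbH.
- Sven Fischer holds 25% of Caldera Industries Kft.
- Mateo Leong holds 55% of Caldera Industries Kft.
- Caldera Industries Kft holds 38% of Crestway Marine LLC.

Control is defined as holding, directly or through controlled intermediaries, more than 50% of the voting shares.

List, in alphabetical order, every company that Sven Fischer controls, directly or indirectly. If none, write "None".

Sven holds 100% of Cobalt, so Sven controls Cobalt.
Sven holds 100% of Corven, so Sven controls Corven.
Corven and Sven together hold 71% + 24% = 95% of Tessera, so Sven controls Tessera.
No other company's threshold is met.

Cobalt Capital Sarl, Corven Systems Corp, Tessera Properties Ltd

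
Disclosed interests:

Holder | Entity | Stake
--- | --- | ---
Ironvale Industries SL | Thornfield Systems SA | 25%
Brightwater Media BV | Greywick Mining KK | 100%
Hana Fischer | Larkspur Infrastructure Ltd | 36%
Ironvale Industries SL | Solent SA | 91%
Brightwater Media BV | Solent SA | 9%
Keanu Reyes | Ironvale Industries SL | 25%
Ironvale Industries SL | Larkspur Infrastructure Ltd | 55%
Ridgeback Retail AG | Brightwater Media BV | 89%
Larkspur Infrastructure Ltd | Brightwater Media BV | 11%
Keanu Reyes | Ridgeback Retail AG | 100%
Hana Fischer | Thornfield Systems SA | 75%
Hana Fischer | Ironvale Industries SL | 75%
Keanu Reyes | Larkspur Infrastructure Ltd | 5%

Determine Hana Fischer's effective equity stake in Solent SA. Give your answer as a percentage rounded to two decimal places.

69.01%

Hana reaches Solent along 3 paths.
Via Ironvale → Larkspur → Brightwater: 75% × 55% × 11% × 9% = 0.408375%.
Via Larkspur → Brightwater: 36% × 11% × 9% = 0.3564%.
Via Ironvale: 75% × 91% = 68.25%.
Total: 0.408375% + 0.3564% + 68.25% = 69.014775%.
Rounded: 69.01%.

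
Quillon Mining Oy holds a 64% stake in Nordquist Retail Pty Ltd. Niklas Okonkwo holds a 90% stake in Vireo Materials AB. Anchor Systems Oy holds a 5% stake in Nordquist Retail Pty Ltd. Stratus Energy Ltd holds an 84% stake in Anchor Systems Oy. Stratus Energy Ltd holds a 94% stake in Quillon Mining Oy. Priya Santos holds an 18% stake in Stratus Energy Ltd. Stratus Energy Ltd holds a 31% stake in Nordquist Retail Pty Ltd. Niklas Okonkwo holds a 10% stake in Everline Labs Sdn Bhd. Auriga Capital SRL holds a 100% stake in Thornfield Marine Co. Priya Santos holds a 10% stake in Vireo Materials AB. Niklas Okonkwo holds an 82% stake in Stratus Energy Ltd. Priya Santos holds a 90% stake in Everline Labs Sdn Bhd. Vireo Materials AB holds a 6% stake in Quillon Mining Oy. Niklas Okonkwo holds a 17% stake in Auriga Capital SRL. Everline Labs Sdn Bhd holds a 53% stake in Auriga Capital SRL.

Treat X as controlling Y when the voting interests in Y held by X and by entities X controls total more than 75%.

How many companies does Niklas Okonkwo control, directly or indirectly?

5

Niklas holds 82% of Stratus, so Niklas controls Stratus.
Niklas holds 90% of Vireo, so Niklas controls Vireo.
Stratus holds 84% of Anchor, so Niklas controls Anchor.
Stratus and Vireo together hold 94% + 6% = 100% of Quillon, so Niklas controls Quillon.
Anchor and Stratus and Quillon together hold 5% + 31% + 64% = 100% of Nordquist, so Niklas controls Nordquist.
No other company's threshold is met.
Niklas controls 5 companies.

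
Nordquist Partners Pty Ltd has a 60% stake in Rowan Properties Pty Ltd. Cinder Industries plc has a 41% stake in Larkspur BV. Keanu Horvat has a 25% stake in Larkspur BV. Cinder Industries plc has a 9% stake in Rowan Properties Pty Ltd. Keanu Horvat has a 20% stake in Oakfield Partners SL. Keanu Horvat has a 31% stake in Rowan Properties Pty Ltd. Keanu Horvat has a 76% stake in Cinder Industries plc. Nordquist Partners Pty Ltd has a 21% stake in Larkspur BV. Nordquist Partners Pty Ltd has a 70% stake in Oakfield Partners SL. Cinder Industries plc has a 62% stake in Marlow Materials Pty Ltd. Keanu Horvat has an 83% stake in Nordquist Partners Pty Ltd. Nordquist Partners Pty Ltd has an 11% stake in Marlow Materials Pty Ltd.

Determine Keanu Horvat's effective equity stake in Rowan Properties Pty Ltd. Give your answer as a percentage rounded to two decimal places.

Keanu reaches Rowan along 3 paths.
Via Nordquist: 83% × 60% = 49.8%.
Via Cinder: 76% × 9% = 6.84%.
Direct stake: 31% = 31%.
Total: 49.8% + 6.84% + 31% = 87.64%.

87.64%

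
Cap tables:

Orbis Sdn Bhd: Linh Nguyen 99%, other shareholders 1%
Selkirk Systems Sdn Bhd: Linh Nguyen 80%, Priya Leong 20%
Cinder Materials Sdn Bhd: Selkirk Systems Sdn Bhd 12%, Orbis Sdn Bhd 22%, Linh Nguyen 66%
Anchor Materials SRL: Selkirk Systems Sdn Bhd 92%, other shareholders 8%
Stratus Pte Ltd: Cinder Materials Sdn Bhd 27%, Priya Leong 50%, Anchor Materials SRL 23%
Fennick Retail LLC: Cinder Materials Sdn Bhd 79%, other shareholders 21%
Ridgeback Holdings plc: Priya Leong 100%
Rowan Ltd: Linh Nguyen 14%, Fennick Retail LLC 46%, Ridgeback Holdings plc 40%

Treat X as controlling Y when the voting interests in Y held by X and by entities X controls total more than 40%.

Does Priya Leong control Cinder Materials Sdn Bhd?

No

Priya holds 50% of Stratus, so Priya controls Stratus.
Priya holds 100% of Ridgeback, so Priya controls Ridgeback.
Neither Priya nor any entity Priya controls holds any voting interest in Cinder.
So Priya does not control Cinder.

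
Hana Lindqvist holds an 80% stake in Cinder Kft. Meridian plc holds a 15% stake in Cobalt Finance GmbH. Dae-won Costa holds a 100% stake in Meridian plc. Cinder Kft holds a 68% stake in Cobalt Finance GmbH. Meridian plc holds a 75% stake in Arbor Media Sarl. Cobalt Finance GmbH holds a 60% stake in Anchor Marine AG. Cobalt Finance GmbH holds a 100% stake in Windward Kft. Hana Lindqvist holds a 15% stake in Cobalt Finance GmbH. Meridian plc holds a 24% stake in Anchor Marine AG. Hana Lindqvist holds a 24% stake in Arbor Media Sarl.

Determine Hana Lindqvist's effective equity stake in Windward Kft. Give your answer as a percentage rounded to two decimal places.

Hana reaches Windward along 2 paths.
Via Cinder → Cobalt: 80% × 68% × 100% = 54.4%.
Via Cobalt: 15% × 100% = 15%.
Total: 54.4% + 15% = 69.4%.
Rounded: 69.40%.

69.40%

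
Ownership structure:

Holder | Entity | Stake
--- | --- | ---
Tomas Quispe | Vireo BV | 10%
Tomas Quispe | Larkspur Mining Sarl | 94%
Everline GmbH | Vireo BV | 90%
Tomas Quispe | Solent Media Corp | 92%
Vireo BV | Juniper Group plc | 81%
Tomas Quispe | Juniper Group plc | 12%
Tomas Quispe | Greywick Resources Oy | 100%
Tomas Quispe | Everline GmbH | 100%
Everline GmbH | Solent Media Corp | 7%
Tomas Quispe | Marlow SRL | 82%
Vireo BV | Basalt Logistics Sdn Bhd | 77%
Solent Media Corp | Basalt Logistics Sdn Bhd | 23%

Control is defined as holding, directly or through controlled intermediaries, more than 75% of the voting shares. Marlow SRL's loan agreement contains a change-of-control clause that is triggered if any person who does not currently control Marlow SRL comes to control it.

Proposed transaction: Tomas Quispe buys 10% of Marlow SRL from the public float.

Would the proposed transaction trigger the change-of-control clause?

No

The purchase changes only Tomas's holdings, so Tomas is the only person who could newly come to control Marlow.
Tomas holds 82% of Marlow, so Tomas controls Marlow.
So Tomas already controls Marlow before the transaction.
After the purchase, Tomas's direct stake in Marlow rises to 82% + 10% = 92%.
Tomas controlled Marlow already, so this is not a new person acquiring control; every other person's position is unchanged or reduced.
No new person acquires control, so the clause is not triggered.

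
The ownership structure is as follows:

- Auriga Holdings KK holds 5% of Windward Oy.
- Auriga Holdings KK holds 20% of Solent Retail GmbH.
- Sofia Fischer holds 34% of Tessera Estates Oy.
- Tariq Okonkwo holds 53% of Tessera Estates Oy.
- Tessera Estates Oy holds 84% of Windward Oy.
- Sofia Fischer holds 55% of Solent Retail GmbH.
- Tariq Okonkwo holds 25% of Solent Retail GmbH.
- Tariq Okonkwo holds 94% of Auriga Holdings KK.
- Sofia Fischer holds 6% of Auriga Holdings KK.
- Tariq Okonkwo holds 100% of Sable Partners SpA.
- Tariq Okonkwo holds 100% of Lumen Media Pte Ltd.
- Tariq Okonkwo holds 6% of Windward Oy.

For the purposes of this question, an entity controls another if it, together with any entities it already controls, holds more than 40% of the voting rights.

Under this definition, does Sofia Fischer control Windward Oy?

Sofia holds 55% of Solent, so Sofia controls Solent.
Neither Sofia nor any entity Sofia controls holds any voting interest in Windward.
So Sofia does not control Windward.

No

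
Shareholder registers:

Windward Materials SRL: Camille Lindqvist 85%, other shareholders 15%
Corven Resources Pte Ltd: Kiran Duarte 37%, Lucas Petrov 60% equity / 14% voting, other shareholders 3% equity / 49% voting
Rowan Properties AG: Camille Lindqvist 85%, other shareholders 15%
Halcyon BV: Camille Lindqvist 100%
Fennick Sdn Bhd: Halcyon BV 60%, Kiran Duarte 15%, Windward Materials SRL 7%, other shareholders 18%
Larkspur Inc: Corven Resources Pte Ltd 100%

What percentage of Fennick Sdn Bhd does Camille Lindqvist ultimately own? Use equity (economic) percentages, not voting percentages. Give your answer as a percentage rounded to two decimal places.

65.95%

Camille reaches Fennick along 2 paths.
Via Halcyon: 100% × 60% = 60%.
Via Windward: 85% × 7% = 5.95%.
Total: 60% + 5.95% = 65.95%.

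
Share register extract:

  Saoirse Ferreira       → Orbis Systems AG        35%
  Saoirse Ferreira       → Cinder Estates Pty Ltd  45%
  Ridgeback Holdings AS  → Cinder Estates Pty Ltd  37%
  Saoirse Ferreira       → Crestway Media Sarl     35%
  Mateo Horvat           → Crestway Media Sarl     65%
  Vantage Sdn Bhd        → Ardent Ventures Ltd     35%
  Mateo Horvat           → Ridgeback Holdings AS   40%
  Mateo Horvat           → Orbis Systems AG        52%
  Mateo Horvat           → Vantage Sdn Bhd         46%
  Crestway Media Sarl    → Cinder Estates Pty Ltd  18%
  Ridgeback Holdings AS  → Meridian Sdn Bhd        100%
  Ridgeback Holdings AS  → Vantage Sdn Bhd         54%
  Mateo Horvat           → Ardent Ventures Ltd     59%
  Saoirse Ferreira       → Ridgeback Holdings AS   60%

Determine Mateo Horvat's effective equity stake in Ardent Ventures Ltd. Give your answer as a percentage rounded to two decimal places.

82.66%

Mateo reaches Ardent along 3 paths.
Via Vantage: 46% × 35% = 16.1%.
Via Ridgeback → Vantage: 40% × 54% × 35% = 7.56%.
Direct stake: 59% = 59%.
Total: 16.1% + 7.56% + 59% = 82.66%.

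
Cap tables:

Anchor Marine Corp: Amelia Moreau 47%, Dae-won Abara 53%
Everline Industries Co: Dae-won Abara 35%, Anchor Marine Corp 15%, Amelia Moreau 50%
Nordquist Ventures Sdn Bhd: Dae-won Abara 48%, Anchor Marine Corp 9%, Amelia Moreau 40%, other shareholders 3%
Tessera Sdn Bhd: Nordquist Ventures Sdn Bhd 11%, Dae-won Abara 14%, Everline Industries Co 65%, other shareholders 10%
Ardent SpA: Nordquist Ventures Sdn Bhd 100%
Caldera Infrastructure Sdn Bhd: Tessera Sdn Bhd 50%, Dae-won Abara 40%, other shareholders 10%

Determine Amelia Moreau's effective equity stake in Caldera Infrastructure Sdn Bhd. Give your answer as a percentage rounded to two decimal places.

Amelia reaches Caldera along 4 paths.
Via Anchor → Nordquist → Tessera: 47% × 9% × 11% × 50% = 0.23265%.
Via Nordquist → Tessera: 40% × 11% × 50% = 2.2%.
Via Anchor → Everline → Tessera: 47% × 15% × 65% × 50% = 2.29125%.
Via Everline → Tessera: 50% × 65% × 50% = 16.25%.
Total: 0.23265% + 2.2% + 2.29125% + 16.25% = 20.9739%.
Rounded: 20.97%.

20.97%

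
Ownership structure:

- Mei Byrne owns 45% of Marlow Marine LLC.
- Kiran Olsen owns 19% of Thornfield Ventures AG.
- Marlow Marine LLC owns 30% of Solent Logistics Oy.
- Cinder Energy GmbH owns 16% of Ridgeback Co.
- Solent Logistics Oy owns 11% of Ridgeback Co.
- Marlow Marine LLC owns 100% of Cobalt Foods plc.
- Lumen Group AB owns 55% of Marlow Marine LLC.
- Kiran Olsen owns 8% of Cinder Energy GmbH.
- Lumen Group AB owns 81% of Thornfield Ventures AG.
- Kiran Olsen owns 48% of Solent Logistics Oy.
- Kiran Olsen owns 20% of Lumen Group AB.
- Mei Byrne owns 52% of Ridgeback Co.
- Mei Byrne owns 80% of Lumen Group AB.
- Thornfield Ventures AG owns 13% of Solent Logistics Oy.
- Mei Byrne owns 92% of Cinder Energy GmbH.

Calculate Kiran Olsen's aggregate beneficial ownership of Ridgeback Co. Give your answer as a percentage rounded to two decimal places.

Kiran reaches Ridgeback along 5 paths.
Via Lumen → Marlow → Solent: 20% × 55% × 30% × 11% = 0.363%.
Via Thornfield → Solent: 19% × 13% × 11% = 0.2717%.
Via Lumen → Thornfield → Solent: 20% × 81% × 13% × 11% = 0.23166%.
Via Solent: 48% × 11% = 5.28%.
Via Cinder: 8% × 16% = 1.28%.
Total: 0.363% + 0.2717% + 0.23166% + 5.28% + 1.28% = 7.42636%.
Rounded: 7.43%.

7.43%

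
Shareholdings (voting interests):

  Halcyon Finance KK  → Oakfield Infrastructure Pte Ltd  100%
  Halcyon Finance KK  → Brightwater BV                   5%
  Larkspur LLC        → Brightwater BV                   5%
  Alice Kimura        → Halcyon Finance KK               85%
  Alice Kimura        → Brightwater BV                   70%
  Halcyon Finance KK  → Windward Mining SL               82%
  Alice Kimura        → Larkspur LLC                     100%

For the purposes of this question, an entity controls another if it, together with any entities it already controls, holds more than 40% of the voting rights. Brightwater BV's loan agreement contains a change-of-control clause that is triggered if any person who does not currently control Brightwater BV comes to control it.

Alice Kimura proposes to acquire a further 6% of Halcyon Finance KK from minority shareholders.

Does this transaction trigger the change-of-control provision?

No

The purchase changes only Alice's holdings, so Alice is the only person who could newly come to control Brightwater.
Alice holds 100% of Larkspur, so Alice controls Larkspur.
Alice holds 85% of Halcyon, so Alice controls Halcyon.
Larkspur and Halcyon and Alice together hold 5% + 5% + 70% = 80% of Brightwater, so Alice controls Brightwater.
So Alice already controls Brightwater before the transaction.
After the purchase, Alice's direct stake in Halcyon rises to 85% + 6% = 91%.
Alice controlled Brightwater already, so this is not a new person acquiring control; every other person's position is unchanged or reduced.
No new person acquires control, so the clause is not triggered.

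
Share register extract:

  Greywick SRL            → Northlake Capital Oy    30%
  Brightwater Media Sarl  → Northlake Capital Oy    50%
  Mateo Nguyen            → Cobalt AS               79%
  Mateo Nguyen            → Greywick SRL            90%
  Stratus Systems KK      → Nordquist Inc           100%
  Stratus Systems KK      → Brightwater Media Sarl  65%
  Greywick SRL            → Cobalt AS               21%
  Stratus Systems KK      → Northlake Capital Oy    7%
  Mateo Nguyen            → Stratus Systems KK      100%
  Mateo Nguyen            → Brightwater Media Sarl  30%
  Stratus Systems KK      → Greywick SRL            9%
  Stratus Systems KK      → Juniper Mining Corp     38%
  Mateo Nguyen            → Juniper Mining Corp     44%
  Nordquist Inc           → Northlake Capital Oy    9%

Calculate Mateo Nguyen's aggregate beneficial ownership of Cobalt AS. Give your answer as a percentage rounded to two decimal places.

Mateo reaches Cobalt along 3 paths.
Via Greywick: 90% × 21% = 18.9%.
Via Stratus → Greywick: 100% × 9% × 21% = 1.89%.
Direct stake: 79% = 79%.
Total: 18.9% + 1.89% + 79% = 99.79%.

99.79%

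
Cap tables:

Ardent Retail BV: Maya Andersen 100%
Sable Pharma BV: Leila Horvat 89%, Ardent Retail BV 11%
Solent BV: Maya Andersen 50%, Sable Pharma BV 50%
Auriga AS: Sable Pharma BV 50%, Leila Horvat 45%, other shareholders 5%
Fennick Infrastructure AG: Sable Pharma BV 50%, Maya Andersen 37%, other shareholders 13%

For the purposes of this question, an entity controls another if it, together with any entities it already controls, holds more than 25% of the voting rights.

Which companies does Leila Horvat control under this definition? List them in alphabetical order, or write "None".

Leila holds 89% of Sable, so Leila controls Sable.
Sable holds 50% of Solent, so Leila controls Solent.
Sable and Leila together hold 50% + 45% = 95% of Auriga, so Leila controls Auriga.
Sable holds 50% of Fennick, so Leila controls Fennick.
No other company's threshold is met.

Auriga AS, Fennick Infrastructure AG, Sable Pharma BV, Solent BV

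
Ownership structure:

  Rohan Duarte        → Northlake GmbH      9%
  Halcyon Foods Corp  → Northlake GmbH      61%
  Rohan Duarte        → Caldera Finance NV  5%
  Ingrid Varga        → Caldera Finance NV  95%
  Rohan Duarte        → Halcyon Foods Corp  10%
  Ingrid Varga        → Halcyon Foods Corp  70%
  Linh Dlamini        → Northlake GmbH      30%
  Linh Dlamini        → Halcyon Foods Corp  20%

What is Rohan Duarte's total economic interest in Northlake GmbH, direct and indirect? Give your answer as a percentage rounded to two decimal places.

Rohan reaches Northlake along 2 paths.
Direct stake: 9% = 9%.
Via Halcyon: 10% × 61% = 6.1%.
Total: 9% + 6.1% = 15.1%.
Rounded: 15.10%.

15.10%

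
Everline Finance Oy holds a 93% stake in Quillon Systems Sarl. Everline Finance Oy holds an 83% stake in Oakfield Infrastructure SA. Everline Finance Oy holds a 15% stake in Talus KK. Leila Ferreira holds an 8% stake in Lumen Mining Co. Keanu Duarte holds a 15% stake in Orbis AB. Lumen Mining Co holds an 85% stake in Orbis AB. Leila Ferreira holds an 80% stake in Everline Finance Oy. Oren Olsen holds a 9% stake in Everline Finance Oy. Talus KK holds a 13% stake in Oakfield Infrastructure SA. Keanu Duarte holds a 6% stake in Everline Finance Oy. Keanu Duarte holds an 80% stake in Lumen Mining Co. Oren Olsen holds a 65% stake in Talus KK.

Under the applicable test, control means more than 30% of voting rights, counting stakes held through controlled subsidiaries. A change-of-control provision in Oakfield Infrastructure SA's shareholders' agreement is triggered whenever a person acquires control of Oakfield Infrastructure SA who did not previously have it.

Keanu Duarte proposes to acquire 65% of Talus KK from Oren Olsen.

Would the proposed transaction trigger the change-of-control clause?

The purchase adds only to Keanu's holdings (Oren's stake shrinks), so Keanu is the only person who could newly come to control Oakfield.
Keanu holds 80% of Lumen, so Keanu controls Lumen.
Lumen and Keanu together hold 85% + 15% = 100% of Orbis, so Keanu controls Orbis.
Neither Keanu nor any entity Keanu controls holds any voting interest in Oakfield.
So before the transaction, Keanu does not control Oakfield.
After the purchase, Keanu holds 65% of Talus directly, and Oren's stake falls to 0%.
Keanu holds 65% of Talus, so Keanu controls Talus.
After the transaction, Keanu's side holds 13% of Oakfield, not > 30%, so Keanu still does not control Oakfield.
No new person acquires control, so the clause is not triggered.

No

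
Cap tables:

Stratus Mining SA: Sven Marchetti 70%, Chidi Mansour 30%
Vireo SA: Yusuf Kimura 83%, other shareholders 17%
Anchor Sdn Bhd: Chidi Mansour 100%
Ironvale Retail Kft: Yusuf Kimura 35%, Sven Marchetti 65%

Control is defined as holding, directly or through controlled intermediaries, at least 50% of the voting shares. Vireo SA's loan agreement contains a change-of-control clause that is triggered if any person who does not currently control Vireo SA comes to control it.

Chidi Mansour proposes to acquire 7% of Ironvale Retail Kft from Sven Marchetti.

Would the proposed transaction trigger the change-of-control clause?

No

The purchase adds only to Chidi's holdings (Sven's stake shrinks), so Chidi is the only person who could newly come to control Vireo.
Chidi holds 100% of Anchor, so Chidi controls Anchor.
Neither Chidi nor any entity Chidi controls holds any voting interest in Vireo.
So before the transaction, Chidi does not control Vireo.
After the purchase, Chidi holds 7% of Ironvale directly, and Sven's stake falls to 58%.
Chidi's side now holds 7% of Ironvale, not ≥ 50%, so Chidi still does not control Ironvale.
After the transaction, neither Chidi nor any entity Chidi controls holds a voting interest in Vireo, so Chidi still does not control it.
No new person acquires control, so the clause is not triggered.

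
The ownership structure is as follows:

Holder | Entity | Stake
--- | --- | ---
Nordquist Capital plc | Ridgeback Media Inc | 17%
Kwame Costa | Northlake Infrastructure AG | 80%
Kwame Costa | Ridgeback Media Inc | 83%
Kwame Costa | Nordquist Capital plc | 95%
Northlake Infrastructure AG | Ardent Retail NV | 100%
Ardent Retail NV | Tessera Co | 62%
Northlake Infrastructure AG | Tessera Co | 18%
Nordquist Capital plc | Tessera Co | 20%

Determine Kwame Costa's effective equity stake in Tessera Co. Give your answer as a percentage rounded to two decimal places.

83.00%

Kwame reaches Tessera along 3 paths.
Via Nordquist: 95% × 20% = 19%.
Via Northlake: 80% × 18% = 14.4%.
Via Northlake → Ardent: 80% × 100% × 62% = 49.6%.
Total: 19% + 14.4% + 49.6% = 83%.
Rounded: 83.00%.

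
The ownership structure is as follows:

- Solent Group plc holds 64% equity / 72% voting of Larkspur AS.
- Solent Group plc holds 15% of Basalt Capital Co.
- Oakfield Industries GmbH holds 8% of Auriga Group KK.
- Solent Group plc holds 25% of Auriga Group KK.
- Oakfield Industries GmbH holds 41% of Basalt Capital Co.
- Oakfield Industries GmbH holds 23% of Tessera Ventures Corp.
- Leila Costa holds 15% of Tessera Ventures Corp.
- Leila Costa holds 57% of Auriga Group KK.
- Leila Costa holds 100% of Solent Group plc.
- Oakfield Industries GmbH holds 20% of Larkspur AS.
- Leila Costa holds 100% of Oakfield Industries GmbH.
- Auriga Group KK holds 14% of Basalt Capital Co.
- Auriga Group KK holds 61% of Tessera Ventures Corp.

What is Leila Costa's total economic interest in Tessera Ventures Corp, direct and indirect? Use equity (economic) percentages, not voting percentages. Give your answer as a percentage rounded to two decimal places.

Leila reaches Tessera along 5 paths.
Via Auriga: 57% × 61% = 34.77%.
Via Solent → Auriga: 100% × 25% × 61% = 15.25%.
Via Oakfield → Auriga: 100% × 8% × 61% = 4.88%.
Direct stake: 15% = 15%.
Via Oakfield: 100% × 23% = 23%.
Total: 34.77% + 15.25% + 4.88% + 15% + 23% = 92.9%.
Rounded: 92.90%.

92.90%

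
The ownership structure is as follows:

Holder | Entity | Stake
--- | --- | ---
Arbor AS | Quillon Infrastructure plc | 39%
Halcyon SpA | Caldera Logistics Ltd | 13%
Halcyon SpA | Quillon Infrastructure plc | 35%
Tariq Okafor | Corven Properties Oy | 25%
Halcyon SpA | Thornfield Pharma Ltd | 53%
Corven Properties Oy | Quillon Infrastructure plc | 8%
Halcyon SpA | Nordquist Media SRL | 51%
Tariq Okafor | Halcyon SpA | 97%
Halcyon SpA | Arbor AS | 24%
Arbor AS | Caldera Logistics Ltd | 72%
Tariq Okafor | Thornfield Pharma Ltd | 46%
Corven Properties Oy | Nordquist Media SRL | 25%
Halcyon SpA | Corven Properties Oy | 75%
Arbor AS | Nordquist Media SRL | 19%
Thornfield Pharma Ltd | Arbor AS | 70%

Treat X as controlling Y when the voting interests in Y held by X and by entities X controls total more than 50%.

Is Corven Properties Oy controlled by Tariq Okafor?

Tariq holds 97% of Halcyon, so Tariq controls Halcyon.
Halcyon and Tariq together hold 75% + 25% = 100% of Corven, so Tariq controls Corven.

Yes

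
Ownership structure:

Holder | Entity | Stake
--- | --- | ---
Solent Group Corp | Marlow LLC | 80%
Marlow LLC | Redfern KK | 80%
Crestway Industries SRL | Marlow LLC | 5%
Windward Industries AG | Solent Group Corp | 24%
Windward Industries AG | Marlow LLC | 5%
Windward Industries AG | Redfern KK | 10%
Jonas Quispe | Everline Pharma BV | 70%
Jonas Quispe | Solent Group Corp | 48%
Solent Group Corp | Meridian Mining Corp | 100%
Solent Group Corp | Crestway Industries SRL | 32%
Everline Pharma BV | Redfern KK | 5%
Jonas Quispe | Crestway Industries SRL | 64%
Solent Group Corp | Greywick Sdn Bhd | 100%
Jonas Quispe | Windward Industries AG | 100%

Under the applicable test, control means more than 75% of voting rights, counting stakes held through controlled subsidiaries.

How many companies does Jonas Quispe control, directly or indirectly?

1

Jonas holds 100% of Windward, so Jonas controls Windward.
No other company's threshold is met.
Jonas controls 1 company.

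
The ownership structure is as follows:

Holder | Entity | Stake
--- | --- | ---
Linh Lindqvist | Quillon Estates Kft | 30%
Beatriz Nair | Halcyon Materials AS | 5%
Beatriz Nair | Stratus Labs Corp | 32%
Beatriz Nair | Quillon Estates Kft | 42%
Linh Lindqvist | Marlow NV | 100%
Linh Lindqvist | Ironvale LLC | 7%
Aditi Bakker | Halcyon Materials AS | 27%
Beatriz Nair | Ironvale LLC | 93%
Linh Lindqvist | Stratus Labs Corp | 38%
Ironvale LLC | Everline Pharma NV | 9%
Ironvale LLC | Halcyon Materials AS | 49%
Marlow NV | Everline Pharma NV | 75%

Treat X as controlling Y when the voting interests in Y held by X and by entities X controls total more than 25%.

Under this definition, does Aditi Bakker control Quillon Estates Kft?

No

Aditi holds 27% of Halcyon, so Aditi controls Halcyon.
Neither Aditi nor any entity Aditi controls holds any voting interest in Quillon.
So Aditi does not control Quillon.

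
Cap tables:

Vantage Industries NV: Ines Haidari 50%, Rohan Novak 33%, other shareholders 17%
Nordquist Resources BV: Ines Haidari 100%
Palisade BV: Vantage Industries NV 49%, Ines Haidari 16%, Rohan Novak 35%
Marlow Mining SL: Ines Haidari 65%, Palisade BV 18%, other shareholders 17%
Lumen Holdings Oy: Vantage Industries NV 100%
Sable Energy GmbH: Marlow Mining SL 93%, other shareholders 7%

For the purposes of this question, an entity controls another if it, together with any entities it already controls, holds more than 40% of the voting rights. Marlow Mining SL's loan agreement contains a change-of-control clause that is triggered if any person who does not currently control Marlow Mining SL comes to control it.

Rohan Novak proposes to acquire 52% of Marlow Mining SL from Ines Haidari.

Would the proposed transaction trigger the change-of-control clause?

The purchase adds only to Rohan's holdings (Ines's stake shrinks), so Rohan is the only person who could newly come to control Marlow.
Rohan's largest direct stake is 35% in Palisade, which does not meet the threshold, so Rohan controls no company.
Neither Rohan nor any entity Rohan controls holds any voting interest in Marlow.
So before the transaction, Rohan does not control Marlow.
After the purchase, Rohan holds 52% of Marlow directly, and Ines's stake falls to 13%.
Rohan holds 52% of Marlow, so Rohan controls Marlow.
Rohan did not control Marlow before and does after, so the clause is triggered.

Yes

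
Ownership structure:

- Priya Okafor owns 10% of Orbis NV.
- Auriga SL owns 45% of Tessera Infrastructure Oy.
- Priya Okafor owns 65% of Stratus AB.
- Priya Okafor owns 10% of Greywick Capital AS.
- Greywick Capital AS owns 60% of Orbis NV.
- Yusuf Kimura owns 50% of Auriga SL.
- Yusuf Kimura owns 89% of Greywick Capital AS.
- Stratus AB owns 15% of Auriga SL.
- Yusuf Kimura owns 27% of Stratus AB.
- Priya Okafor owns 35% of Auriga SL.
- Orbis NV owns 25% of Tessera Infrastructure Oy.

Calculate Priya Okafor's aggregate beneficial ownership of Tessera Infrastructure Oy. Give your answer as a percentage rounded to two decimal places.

Priya reaches Tessera along 4 paths.
Via Orbis: 10% × 25% = 2.5%.
Via Greywick → Orbis: 10% × 60% × 25% = 1.5%.
Via Auriga: 35% × 45% = 15.75%.
Via Stratus → Auriga: 65% × 15% × 45% = 4.3875%.
Total: 2.5% + 1.5% + 15.75% + 4.3875% = 24.1375%.
Rounded: 24.14%.

24.14%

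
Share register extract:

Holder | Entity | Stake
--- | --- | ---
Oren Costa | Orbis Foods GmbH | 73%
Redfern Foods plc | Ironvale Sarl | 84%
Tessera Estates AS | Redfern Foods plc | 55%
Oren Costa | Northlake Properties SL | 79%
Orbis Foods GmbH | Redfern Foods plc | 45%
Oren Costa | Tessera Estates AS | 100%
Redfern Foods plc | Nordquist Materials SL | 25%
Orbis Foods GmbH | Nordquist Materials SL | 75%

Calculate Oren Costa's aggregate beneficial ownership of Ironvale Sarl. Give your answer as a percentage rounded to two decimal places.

Oren reaches Ironvale along 2 paths.
Via Tessera → Redfern: 100% × 55% × 84% = 46.2%.
Via Orbis → Redfern: 73% × 45% × 84% = 27.594%.
Total: 46.2% + 27.594% = 73.794%.
Rounded: 73.79%.

73.79%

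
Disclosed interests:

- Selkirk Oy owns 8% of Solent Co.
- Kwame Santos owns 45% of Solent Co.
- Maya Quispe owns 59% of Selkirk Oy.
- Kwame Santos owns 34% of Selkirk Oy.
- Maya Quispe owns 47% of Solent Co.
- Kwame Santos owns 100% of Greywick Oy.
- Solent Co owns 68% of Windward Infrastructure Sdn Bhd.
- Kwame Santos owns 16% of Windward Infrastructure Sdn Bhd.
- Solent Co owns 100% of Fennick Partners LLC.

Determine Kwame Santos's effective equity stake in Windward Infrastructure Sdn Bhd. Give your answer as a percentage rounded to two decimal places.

48.45%

Kwame reaches Windward along 3 paths.
Via Selkirk → Solent: 34% × 8% × 68% = 1.8496%.
Via Solent: 45% × 68% = 30.6%.
Direct stake: 16% = 16%.
Total: 1.8496% + 30.6% + 16% = 48.4496%.
Rounded: 48.45%.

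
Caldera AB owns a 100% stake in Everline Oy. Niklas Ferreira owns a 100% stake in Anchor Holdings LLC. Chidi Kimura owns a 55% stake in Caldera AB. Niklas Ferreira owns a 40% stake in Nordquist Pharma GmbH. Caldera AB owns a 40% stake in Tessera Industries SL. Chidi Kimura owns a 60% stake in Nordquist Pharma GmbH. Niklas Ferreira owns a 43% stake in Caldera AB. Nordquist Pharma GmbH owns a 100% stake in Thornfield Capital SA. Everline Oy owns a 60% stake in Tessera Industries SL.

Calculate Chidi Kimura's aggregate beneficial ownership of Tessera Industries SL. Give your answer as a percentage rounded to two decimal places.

55.00%

Chidi reaches Tessera along 2 paths.
Via Caldera → Everline: 55% × 100% × 60% = 33%.
Via Caldera: 55% × 40% = 22%.
Total: 33% + 22% = 55%.
Rounded: 55.00%.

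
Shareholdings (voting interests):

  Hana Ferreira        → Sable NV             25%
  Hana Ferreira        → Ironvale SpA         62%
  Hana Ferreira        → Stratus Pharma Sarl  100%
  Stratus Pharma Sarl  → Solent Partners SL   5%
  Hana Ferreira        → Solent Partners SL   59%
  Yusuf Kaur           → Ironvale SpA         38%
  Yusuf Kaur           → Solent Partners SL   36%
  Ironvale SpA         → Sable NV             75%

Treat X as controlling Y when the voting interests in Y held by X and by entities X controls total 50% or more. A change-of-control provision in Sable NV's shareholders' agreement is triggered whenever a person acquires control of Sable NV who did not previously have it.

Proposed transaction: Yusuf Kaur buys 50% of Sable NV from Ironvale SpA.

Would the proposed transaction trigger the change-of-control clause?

Yes

The purchase adds only to Yusuf's holdings (Ironvale's stake shrinks), so Yusuf is the only person who could newly come to control Sable.
Yusuf's largest direct stake is 38% in Ironvale, which does not meet the threshold, so Yusuf controls no company.
Neither Yusuf nor any entity Yusuf controls holds any voting interest in Sable.
So before the transaction, Yusuf does not control Sable.
After the purchase, Yusuf holds 50% of Sable directly, and Ironvale's stake falls to 25%.
Yusuf holds 50% of Sable, so Yusuf controls Sable.
Yusuf did not control Sable before and does after, so the clause is triggered.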